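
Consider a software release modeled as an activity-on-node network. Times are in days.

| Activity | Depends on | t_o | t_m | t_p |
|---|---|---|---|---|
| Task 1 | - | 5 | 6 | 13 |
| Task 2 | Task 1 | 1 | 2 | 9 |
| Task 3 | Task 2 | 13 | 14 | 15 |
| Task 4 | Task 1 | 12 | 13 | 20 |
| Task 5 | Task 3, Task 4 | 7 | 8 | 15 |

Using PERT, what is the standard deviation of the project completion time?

te_Task 1 = (5 + 4·6 + 13)/6 = 42/6 = 7; σ²_Task 1 = ((13−5)/6)² = 1.778
te_Task 2 = (1 + 4·2 + 9)/6 = 18/6 = 3; σ²_Task 2 = ((9−1)/6)² = 1.778
te_Task 3 = (13 + 4·14 + 15)/6 = 84/6 = 14; σ²_Task 3 = ((15−13)/6)² = 0.111
te_Task 4 = (12 + 4·13 + 20)/6 = 84/6 = 14; σ²_Task 4 = ((20−12)/6)² = 1.778
te_Task 5 = (7 + 4·8 + 15)/6 = 54/6 = 9; σ²_Task 5 = ((15−7)/6)² = 1.778

Forward pass:
ES_Task 1 = 0; EF_Task 1 = 7
ES_Task 2 = 7; EF_Task 2 = 7+3 = 10
ES_Task 3 = 10; EF_Task 3 = 10+14 = 24
ES_Task 4 = 7; EF_Task 4 = 7+14 = 21
ES_Task 5 = max(EF_Task 3=24, EF_Task 4=21) = 24; EF_Task 5 = 24+9 = 33
Expected project duration μ = 33 days. Critical path: Task 1 → Task 2 → Task 3 → Task 5.

Variance along critical path = 1.778 + 1.778 + 0.111 + 1.778 = 5.444
σ = √5.444 = 2.333 days

2.33 days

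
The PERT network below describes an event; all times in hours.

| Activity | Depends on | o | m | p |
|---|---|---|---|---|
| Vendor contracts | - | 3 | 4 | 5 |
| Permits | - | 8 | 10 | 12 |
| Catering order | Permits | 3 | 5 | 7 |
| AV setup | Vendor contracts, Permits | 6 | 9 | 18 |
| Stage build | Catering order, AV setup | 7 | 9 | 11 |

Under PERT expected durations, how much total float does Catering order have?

te_Vendor contracts = (3 + 4·4 + 5)/6 = 24/6 = 4
te_Permits = (8 + 4·10 + 12)/6 = 60/6 = 10
te_Catering order = (3 + 4·5 + 7)/6 = 30/6 = 5
te_AV setup = (6 + 4·9 + 18)/6 = 60/6 = 10
te_Stage build = (7 + 4·9 + 11)/6 = 54/6 = 9

Forward pass:
ES_Vendor contracts = 0; EF_Vendor contracts = 4
ES_Permits = 0; EF_Permits = 10
ES_Catering order = 10; EF_Catering order = 10+5 = 15
ES_AV setup = max(EF_Vendor contracts=4, EF_Permits=10) = 10; EF_AV setup = 10+10 = 20
ES_Stage build = max(EF_Catering order=15, EF_AV setup=20) = 20; EF_Stage build = 20+9 = 29
Expected project duration μ = 29 hours. Critical path: Permits → AV setup → Stage build.

Backward pass:
LF_Stage build = 29; LS_Stage build = 29−9 = 20
LF_AV setup = LS_Stage build = 20; LS_AV setup = 20−10 = 10
LF_Catering order = LS_Stage build = 20; LS_Catering order = 20−5 = 15
LF_Permits = min(LS_Catering order=15, LS_AV setup=10) = 10; LS_Permits = 10−10 = 0
LF_Vendor contracts = LS_AV setup = 10; LS_Vendor contracts = 10−4 = 6
Slack_Catering order = LS_Catering order − ES_Catering order = 15 − 10 = 5

5 hours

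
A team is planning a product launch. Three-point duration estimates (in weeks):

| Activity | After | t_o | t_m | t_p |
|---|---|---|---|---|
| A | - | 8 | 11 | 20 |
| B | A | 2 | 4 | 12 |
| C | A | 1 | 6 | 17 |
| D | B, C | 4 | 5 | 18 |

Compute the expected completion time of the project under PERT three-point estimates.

26 weeks

te_A = (8 + 4·11 + 20)/6 = 72/6 = 12
te_B = (2 + 4·4 + 12)/6 = 30/6 = 5
te_C = (1 + 4·6 + 17)/6 = 42/6 = 7
te_D = (4 + 4·5 + 18)/6 = 42/6 = 7

Forward pass:
ES_A = 0; EF_A = 12
ES_B = 12; EF_B = 12+5 = 17
ES_C = 12; EF_C = 12+7 = 19
ES_D = max(EF_B=17, EF_C=19) = 19; EF_D = 19+7 = 26
Expected project duration μ = 26 weeks. Critical path: A → C → D.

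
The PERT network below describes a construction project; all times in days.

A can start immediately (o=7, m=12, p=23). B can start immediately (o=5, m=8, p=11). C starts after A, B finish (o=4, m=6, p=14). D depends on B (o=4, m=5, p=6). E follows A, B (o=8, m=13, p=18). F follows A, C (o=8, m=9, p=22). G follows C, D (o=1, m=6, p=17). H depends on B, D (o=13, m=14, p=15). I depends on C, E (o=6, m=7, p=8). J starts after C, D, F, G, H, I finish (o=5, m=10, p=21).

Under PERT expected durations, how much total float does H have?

6 days

te_A = (7 + 4·12 + 23)/6 = 78/6 = 13
te_B = (5 + 4·8 + 11)/6 = 48/6 = 8
te_C = (4 + 4·6 + 14)/6 = 42/6 = 7
te_D = (4 + 4·5 + 6)/6 = 30/6 = 5
te_E = (8 + 4·13 + 18)/6 = 78/6 = 13
te_F = (8 + 4·9 + 22)/6 = 66/6 = 11
te_G = (1 + 4·6 + 17)/6 = 42/6 = 7
te_H = (13 + 4·14 + 15)/6 = 84/6 = 14
te_I = (6 + 4·7 + 8)/6 = 42/6 = 7
te_J = (5 + 4·10 + 21)/6 = 66/6 = 11

Forward pass:
ES_A = 0; EF_A = 13
ES_B = 0; EF_B = 8
ES_C = max(EF_A=13, EF_B=8) = 13; EF_C = 13+7 = 20
ES_D = 8; EF_D = 8+5 = 13
ES_E = max(EF_A=13, EF_B=8) = 13; EF_E = 13+13 = 26
ES_F = max(EF_A=13, EF_C=20) = 20; EF_F = 20+11 = 31
ES_G = max(EF_C=20, EF_D=13) = 20; EF_G = 20+7 = 27
ES_H = max(EF_B=8, EF_D=13) = 13; EF_H = 13+14 = 27
ES_I = max(EF_C=20, EF_E=26) = 26; EF_I = 26+7 = 33
ES_J = max(EF_C=20, EF_D=13, EF_F=31, EF_G=27, EF_H=27, EF_I=33) = 33; EF_J = 33+11 = 44
Expected project duration μ = 44 days. Critical path: A → E → I → J.

Backward pass:
LF_J = 44; LS_J = 44−11 = 33
LF_I = LS_J = 33; LS_I = 33−7 = 26
LF_H = LS_J = 33; LS_H = 33−14 = 19
LF_G = LS_J = 33; LS_G = 33−7 = 26
LF_F = LS_J = 33; LS_F = 33−11 = 22
LF_E = LS_I = 26; LS_E = 26−13 = 13
LF_D = min(LS_G=26, LS_H=19, LS_J=33) = 19; LS_D = 19−5 = 14
LF_C = min(LS_F=22, LS_G=26, LS_I=26, LS_J=33) = 22; LS_C = 22−7 = 15
LF_B = min(LS_C=15, LS_D=14, LS_E=13, LS_H=19) = 13; LS_B = 13−8 = 5
LF_A = min(LS_C=15, LS_E=13, LS_F=22) = 13; LS_A = 13−13 = 0
Slack_H = LS_H − ES_H = 19 − 13 = 6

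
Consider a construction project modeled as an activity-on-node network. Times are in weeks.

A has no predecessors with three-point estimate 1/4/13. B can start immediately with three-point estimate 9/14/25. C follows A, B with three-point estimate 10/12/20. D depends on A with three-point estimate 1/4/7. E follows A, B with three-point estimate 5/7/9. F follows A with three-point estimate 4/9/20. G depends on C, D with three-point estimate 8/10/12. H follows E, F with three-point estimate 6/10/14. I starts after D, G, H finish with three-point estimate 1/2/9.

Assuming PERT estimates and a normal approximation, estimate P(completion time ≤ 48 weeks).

0.978

te_A = (1 + 4·4 + 13)/6 = 30/6 = 5; σ²_A = ((13−1)/6)² = 4.000
te_B = (9 + 4·14 + 25)/6 = 90/6 = 15; σ²_B = ((25−9)/6)² = 7.111
te_C = (10 + 4·12 + 20)/6 = 78/6 = 13; σ²_C = ((20−10)/6)² = 2.778
te_D = (1 + 4·4 + 7)/6 = 24/6 = 4; σ²_D = ((7−1)/6)² = 1.000
te_E = (5 + 4·7 + 9)/6 = 42/6 = 7; σ²_E = ((9−5)/6)² = 0.444
te_F = (4 + 4·9 + 20)/6 = 60/6 = 10; σ²_F = ((20−4)/6)² = 7.111
te_G = (8 + 4·10 + 12)/6 = 60/6 = 10; σ²_G = ((12−8)/6)² = 0.444
te_H = (6 + 4·10 + 14)/6 = 60/6 = 10; σ²_H = ((14−6)/6)² = 1.778
te_I = (1 + 4·2 + 9)/6 = 18/6 = 3; σ²_I = ((9−1)/6)² = 1.778

Forward pass:
ES_A = 0; EF_A = 5
ES_B = 0; EF_B = 15
ES_C = max(EF_A=5, EF_B=15) = 15; EF_C = 15+13 = 28
ES_D = 5; EF_D = 5+4 = 9
ES_E = max(EF_A=5, EF_B=15) = 15; EF_E = 15+7 = 22
ES_F = 5; EF_F = 5+10 = 15
ES_G = max(EF_C=28, EF_D=9) = 28; EF_G = 28+10 = 38
ES_H = max(EF_E=22, EF_F=15) = 22; EF_H = 22+10 = 32
ES_I = max(EF_D=9, EF_G=38, EF_H=32) = 38; EF_I = 38+3 = 41
Expected project duration μ = 41 weeks. Critical path: B → C → G → I.

Variance along critical path = 7.111 + 2.778 + 0.444 + 1.778 = 12.111; σ = √12.111 = 3.480 weeks.
Z = (48 − 41) / 3.480 = 2.011
P(T ≤ 48) = Φ(2.011) ≈ 0.978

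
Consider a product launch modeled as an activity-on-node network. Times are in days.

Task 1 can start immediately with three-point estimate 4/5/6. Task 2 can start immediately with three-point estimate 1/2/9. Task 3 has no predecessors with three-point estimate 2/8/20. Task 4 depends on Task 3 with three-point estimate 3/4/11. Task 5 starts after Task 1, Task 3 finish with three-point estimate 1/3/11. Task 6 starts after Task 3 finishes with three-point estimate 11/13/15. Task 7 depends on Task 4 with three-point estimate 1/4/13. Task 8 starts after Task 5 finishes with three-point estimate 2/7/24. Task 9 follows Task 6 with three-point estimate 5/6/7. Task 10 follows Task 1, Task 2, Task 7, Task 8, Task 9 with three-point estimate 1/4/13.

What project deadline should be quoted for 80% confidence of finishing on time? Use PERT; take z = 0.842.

te_Task 1 = (4 + 4·5 + 6)/6 = 30/6 = 5; σ²_Task 1 = ((6−4)/6)² = 0.111
te_Task 2 = (1 + 4·2 + 9)/6 = 18/6 = 3; σ²_Task 2 = ((9−1)/6)² = 1.778
te_Task 3 = (2 + 4·8 + 20)/6 = 54/6 = 9; σ²_Task 3 = ((20−2)/6)² = 9.000
te_Task 4 = (3 + 4·4 + 11)/6 = 30/6 = 5; σ²_Task 4 = ((11−3)/6)² = 1.778
te_Task 5 = (1 + 4·3 + 11)/6 = 24/6 = 4; σ²_Task 5 = ((11−1)/6)² = 2.778
te_Task 6 = (11 + 4·13 + 15)/6 = 78/6 = 13; σ²_Task 6 = ((15−11)/6)² = 0.444
te_Task 7 = (1 + 4·4 + 13)/6 = 30/6 = 5; σ²_Task 7 = ((13−1)/6)² = 4.000
te_Task 8 = (2 + 4·7 + 24)/6 = 54/6 = 9; σ²_Task 8 = ((24−2)/6)² = 13.444
te_Task 9 = (5 + 4·6 + 7)/6 = 36/6 = 6; σ²_Task 9 = ((7−5)/6)² = 0.111
te_Task 10 = (1 + 4·4 + 13)/6 = 30/6 = 5; σ²_Task 10 = ((13−1)/6)² = 4.000

Forward pass:
ES_Task 1 = 0; EF_Task 1 = 5
ES_Task 2 = 0; EF_Task 2 = 3
ES_Task 3 = 0; EF_Task 3 = 9
ES_Task 4 = 9; EF_Task 4 = 9+5 = 14
ES_Task 5 = max(EF_Task 1=5, EF_Task 3=9) = 9; EF_Task 5 = 9+4 = 13
ES_Task 6 = 9; EF_Task 6 = 9+13 = 22
ES_Task 7 = 14; EF_Task 7 = 14+5 = 19
ES_Task 8 = 13; EF_Task 8 = 13+9 = 22
ES_Task 9 = 22; EF_Task 9 = 22+6 = 28
ES_Task 10 = max(EF_Task 1=5, EF_Task 2=3, EF_Task 7=19, EF_Task 8=22, EF_Task 9=28) = 28; EF_Task 10 = 28+5 = 33
Expected project duration μ = 33 days. Critical path: Task 3 → Task 6 → Task 9 → Task 10.

Variance along critical path = 9.000 + 0.444 + 0.111 + 4.000 = 13.556; σ = 3.682 days.
D = μ + z·σ = 33 + 0.842·3.682 = 36.1 days

36.1 days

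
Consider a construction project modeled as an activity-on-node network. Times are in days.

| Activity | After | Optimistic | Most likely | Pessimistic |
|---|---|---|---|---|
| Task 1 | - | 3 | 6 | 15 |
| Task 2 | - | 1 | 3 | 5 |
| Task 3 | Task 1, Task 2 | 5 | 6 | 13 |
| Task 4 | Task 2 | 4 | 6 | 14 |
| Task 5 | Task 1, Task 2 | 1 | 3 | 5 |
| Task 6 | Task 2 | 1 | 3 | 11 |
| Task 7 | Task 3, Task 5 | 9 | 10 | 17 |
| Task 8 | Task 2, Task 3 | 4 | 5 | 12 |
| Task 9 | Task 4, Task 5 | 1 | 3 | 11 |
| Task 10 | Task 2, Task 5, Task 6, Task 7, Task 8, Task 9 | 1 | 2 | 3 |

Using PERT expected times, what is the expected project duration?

te_Task 1 = (3 + 4·6 + 15)/6 = 42/6 = 7
te_Task 2 = (1 + 4·3 + 5)/6 = 18/6 = 3
te_Task 3 = (5 + 4·6 + 13)/6 = 42/6 = 7
te_Task 4 = (4 + 4·6 + 14)/6 = 42/6 = 7
te_Task 5 = (1 + 4·3 + 5)/6 = 18/6 = 3
te_Task 6 = (1 + 4·3 + 11)/6 = 24/6 = 4
te_Task 7 = (9 + 4·10 + 17)/6 = 66/6 = 11
te_Task 8 = (4 + 4·5 + 12)/6 = 36/6 = 6
te_Task 9 = (1 + 4·3 + 11)/6 = 24/6 = 4
te_Task 10 = (1 + 4·2 + 3)/6 = 12/6 = 2

Forward pass:
ES_Task 1 = 0; EF_Task 1 = 7
ES_Task 2 = 0; EF_Task 2 = 3
ES_Task 3 = max(EF_Task 1=7, EF_Task 2=3) = 7; EF_Task 3 = 7+7 = 14
ES_Task 4 = 3; EF_Task 4 = 3+7 = 10
ES_Task 5 = max(EF_Task 1=7, EF_Task 2=3) = 7; EF_Task 5 = 7+3 = 10
ES_Task 6 = 3; EF_Task 6 = 3+4 = 7
ES_Task 7 = max(EF_Task 3=14, EF_Task 5=10) = 14; EF_Task 7 = 14+11 = 25
ES_Task 8 = max(EF_Task 2=3, EF_Task 3=14) = 14; EF_Task 8 = 14+6 = 20
ES_Task 9 = max(EF_Task 4=10, EF_Task 5=10) = 10; EF_Task 9 = 10+4 = 14
ES_Task 10 = max(EF_Task 2=3, EF_Task 5=10, EF_Task 6=7, EF_Task 7=25, EF_Task 8=20, EF_Task 9=14) = 25; EF_Task 10 = 25+2 = 27
Expected project duration μ = 27 days. Critical path: Task 1 → Task 3 → Task 7 → Task 10.

27 days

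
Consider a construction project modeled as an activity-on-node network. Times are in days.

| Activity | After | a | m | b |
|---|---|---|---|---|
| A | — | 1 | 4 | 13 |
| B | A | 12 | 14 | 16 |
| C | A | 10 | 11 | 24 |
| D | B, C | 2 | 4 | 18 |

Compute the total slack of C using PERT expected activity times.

1 days

te_A = (1 + 4·4 + 13)/6 = 30/6 = 5
te_B = (12 + 4·14 + 16)/6 = 84/6 = 14
te_C = (10 + 4·11 + 24)/6 = 78/6 = 13
te_D = (2 + 4·4 + 18)/6 = 36/6 = 6

Forward pass:
ES_A = 0; EF_A = 5
ES_B = 5; EF_B = 5+14 = 19
ES_C = 5; EF_C = 5+13 = 18
ES_D = max(EF_B=19, EF_C=18) = 19; EF_D = 19+6 = 25
Expected project duration μ = 25 days. Critical path: A → B → D.

Backward pass:
LF_D = 25; LS_D = 25−6 = 19
LF_C = LS_D = 19; LS_C = 19−13 = 6
LF_B = LS_D = 19; LS_B = 19−14 = 5
LF_A = min(LS_B=5, LS_C=6) = 5; LS_A = 5−5 = 0
Slack_C = LS_C − ES_C = 6 − 5 = 1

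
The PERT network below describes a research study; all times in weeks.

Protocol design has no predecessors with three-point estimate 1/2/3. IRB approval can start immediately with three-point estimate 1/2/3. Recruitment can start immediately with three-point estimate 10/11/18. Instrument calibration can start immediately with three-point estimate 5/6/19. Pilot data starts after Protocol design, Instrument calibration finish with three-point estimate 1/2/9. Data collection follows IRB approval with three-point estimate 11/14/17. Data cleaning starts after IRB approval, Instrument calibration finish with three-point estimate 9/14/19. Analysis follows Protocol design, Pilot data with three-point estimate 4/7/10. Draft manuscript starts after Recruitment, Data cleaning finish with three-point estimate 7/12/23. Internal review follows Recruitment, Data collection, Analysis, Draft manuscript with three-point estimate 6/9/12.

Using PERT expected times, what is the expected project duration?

te_Protocol design = (1 + 4·2 + 3)/6 = 12/6 = 2
te_IRB approval = (1 + 4·2 + 3)/6 = 12/6 = 2
te_Recruitment = (10 + 4·11 + 18)/6 = 72/6 = 12
te_Instrument calibration = (5 + 4·6 + 19)/6 = 48/6 = 8
te_Pilot data = (1 + 4·2 + 9)/6 = 18/6 = 3
te_Data collection = (11 + 4·14 + 17)/6 = 84/6 = 14
te_Data cleaning = (9 + 4·14 + 19)/6 = 84/6 = 14
te_Analysis = (4 + 4·7 + 10)/6 = 42/6 = 7
te_Draft manuscript = (7 + 4·12 + 23)/6 = 78/6 = 13
te_Internal review = (6 + 4·9 + 12)/6 = 54/6 = 9

Forward pass:
ES_Protocol design = 0; EF_Protocol design = 2
ES_IRB approval = 0; EF_IRB approval = 2
ES_Recruitment = 0; EF_Recruitment = 12
ES_Instrument calibration = 0; EF_Instrument calibration = 8
ES_Pilot data = max(EF_Protocol design=2, EF_Instrument calibration=8) = 8; EF_Pilot data = 8+3 = 11
ES_Data collection = 2; EF_Data collection = 2+14 = 16
ES_Data cleaning = max(EF_IRB approval=2, EF_Instrument calibration=8) = 8; EF_Data cleaning = 8+14 = 22
ES_Analysis = max(EF_Protocol design=2, EF_Pilot data=11) = 11; EF_Analysis = 11+7 = 18
ES_Draft manuscript = max(EF_Recruitment=12, EF_Data cleaning=22) = 22; EF_Draft manuscript = 22+13 = 35
ES_Internal review = max(EF_Recruitment=12, EF_Data collection=16, EF_Analysis=18, EF_Draft manuscript=35) = 35; EF_Internal review = 35+9 = 44
Expected project duration μ = 44 weeks. Critical path: Instrument calibration → Data cleaning → Draft manuscript → Internal review.

44 weeks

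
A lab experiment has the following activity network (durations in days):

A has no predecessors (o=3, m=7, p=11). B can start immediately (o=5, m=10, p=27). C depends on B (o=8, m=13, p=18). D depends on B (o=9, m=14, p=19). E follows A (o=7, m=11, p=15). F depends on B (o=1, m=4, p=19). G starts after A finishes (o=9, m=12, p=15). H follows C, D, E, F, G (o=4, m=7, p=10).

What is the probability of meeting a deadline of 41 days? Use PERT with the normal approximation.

0.973

te_A = (3 + 4·7 + 11)/6 = 42/6 = 7; σ²_A = ((11−3)/6)² = 1.778
te_B = (5 + 4·10 + 27)/6 = 72/6 = 12; σ²_B = ((27−5)/6)² = 13.444
te_C = (8 + 4·13 + 18)/6 = 78/6 = 13; σ²_C = ((18−8)/6)² = 2.778
te_D = (9 + 4·14 + 19)/6 = 84/6 = 14; σ²_D = ((19−9)/6)² = 2.778
te_E = (7 + 4·11 + 15)/6 = 66/6 = 11; σ²_E = ((15−7)/6)² = 1.778
te_F = (1 + 4·4 + 19)/6 = 36/6 = 6; σ²_F = ((19−1)/6)² = 9.000
te_G = (9 + 4·12 + 15)/6 = 72/6 = 12; σ²_G = ((15−9)/6)² = 1.000
te_H = (4 + 4·7 + 10)/6 = 42/6 = 7; σ²_H = ((10−4)/6)² = 1.000

Forward pass:
ES_A = 0; EF_A = 7
ES_B = 0; EF_B = 12
ES_C = 12; EF_C = 12+13 = 25
ES_D = 12; EF_D = 12+14 = 26
ES_E = 7; EF_E = 7+11 = 18
ES_F = 12; EF_F = 12+6 = 18
ES_G = 7; EF_G = 7+12 = 19
ES_H = max(EF_C=25, EF_D=26, EF_E=18, EF_F=18, EF_G=19) = 26; EF_H = 26+7 = 33
Expected project duration μ = 33 days. Critical path: B → D → H.

Variance along critical path = 13.444 + 2.778 + 1.000 = 17.222; σ = √17.222 = 4.150 days.
Z = (41 − 33) / 4.150 = 1.928
P(T ≤ 41) = Φ(1.928) ≈ 0.973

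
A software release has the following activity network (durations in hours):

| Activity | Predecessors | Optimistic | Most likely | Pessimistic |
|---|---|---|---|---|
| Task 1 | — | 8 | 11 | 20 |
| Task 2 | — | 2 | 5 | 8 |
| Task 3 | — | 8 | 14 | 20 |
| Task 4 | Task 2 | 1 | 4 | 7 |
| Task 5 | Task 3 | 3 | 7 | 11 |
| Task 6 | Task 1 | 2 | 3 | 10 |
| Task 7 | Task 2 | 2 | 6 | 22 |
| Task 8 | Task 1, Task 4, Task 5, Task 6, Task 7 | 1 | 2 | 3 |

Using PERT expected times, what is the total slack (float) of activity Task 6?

5 hours

te_Task 1 = (8 + 4·11 + 20)/6 = 72/6 = 12
te_Task 2 = (2 + 4·5 + 8)/6 = 30/6 = 5
te_Task 3 = (8 + 4·14 + 20)/6 = 84/6 = 14
te_Task 4 = (1 + 4·4 + 7)/6 = 24/6 = 4
te_Task 5 = (3 + 4·7 + 11)/6 = 42/6 = 7
te_Task 6 = (2 + 4·3 + 10)/6 = 24/6 = 4
te_Task 7 = (2 + 4·6 + 22)/6 = 48/6 = 8
te_Task 8 = (1 + 4·2 + 3)/6 = 12/6 = 2

Forward pass:
ES_Task 1 = 0; EF_Task 1 = 12
ES_Task 2 = 0; EF_Task 2 = 5
ES_Task 3 = 0; EF_Task 3 = 14
ES_Task 4 = 5; EF_Task 4 = 5+4 = 9
ES_Task 5 = 14; EF_Task 5 = 14+7 = 21
ES_Task 6 = 12; EF_Task 6 = 12+4 = 16
ES_Task 7 = 5; EF_Task 7 = 5+8 = 13
ES_Task 8 = max(EF_Task 1=12, EF_Task 4=9, EF_Task 5=21, EF_Task 6=16, EF_Task 7=13) = 21; EF_Task 8 = 21+2 = 23
Expected project duration μ = 23 hours. Critical path: Task 3 → Task 5 → Task 8.

Backward pass:
LF_Task 8 = 23; LS_Task 8 = 23−2 = 21
LF_Task 7 = LS_Task 8 = 21; LS_Task 7 = 21−8 = 13
LF_Task 6 = LS_Task 8 = 21; LS_Task 6 = 21−4 = 17
LF_Task 5 = LS_Task 8 = 21; LS_Task 5 = 21−7 = 14
LF_Task 4 = LS_Task 8 = 21; LS_Task 4 = 21−4 = 17
LF_Task 3 = LS_Task 5 = 14; LS_Task 3 = 14−14 = 0
LF_Task 2 = min(LS_Task 4=17, LS_Task 7=13) = 13; LS_Task 2 = 13−5 = 8
LF_Task 1 = min(LS_Task 6=17, LS_Task 8=21) = 17; LS_Task 1 = 17−12 = 5
Slack_Task 6 = LS_Task 6 − ES_Task 6 = 17 − 12 = 5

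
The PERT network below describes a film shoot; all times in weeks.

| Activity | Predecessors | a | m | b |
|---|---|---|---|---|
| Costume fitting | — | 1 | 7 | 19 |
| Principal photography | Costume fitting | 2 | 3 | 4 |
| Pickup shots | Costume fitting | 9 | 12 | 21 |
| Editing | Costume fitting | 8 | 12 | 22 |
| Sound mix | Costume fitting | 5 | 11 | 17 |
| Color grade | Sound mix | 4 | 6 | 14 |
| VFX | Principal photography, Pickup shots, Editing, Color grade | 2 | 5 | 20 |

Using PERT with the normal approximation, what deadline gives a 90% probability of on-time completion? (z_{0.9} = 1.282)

te_Costume fitting = (1 + 4·7 + 19)/6 = 48/6 = 8; σ²_Costume fitting = ((19−1)/6)² = 9.000
te_Principal photography = (2 + 4·3 + 4)/6 = 18/6 = 3; σ²_Principal photography = ((4−2)/6)² = 0.111
te_Pickup shots = (9 + 4·12 + 21)/6 = 78/6 = 13; σ²_Pickup shots = ((21−9)/6)² = 4.000
te_Editing = (8 + 4·12 + 22)/6 = 78/6 = 13; σ²_Editing = ((22−8)/6)² = 5.444
te_Sound mix = (5 + 4·11 + 17)/6 = 66/6 = 11; σ²_Sound mix = ((17−5)/6)² = 4.000
te_Color grade = (4 + 4·6 + 14)/6 = 42/6 = 7; σ²_Color grade = ((14−4)/6)² = 2.778
te_VFX = (2 + 4·5 + 20)/6 = 42/6 = 7; σ²_VFX = ((20−2)/6)² = 9.000

Forward pass:
ES_Costume fitting = 0; EF_Costume fitting = 8
ES_Principal photography = 8; EF_Principal photography = 8+3 = 11
ES_Pickup shots = 8; EF_Pickup shots = 8+13 = 21
ES_Editing = 8; EF_Editing = 8+13 = 21
ES_Sound mix = 8; EF_Sound mix = 8+11 = 19
ES_Color grade = 19; EF_Color grade = 19+7 = 26
ES_VFX = max(EF_Principal photography=11, EF_Pickup shots=21, EF_Editing=21, EF_Color grade=26) = 26; EF_VFX = 26+7 = 33
Expected project duration μ = 33 weeks. Critical path: Costume fitting → Sound mix → Color grade → VFX.

Variance along critical path = 9.000 + 4.000 + 2.778 + 9.000 = 24.778; σ = 4.978 weeks.
D = μ + z·σ = 33 + 1.282·4.978 = 39.4 weeks

39.4 weeks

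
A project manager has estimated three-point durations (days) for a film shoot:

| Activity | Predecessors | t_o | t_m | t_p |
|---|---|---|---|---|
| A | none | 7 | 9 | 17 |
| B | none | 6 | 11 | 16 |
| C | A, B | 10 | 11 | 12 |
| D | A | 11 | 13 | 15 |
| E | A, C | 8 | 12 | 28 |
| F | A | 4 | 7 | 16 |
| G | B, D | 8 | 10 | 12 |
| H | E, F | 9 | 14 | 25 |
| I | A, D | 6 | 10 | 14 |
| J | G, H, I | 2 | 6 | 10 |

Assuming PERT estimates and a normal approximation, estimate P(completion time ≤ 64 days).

0.928

te_A = (7 + 4·9 + 17)/6 = 60/6 = 10; σ²_A = ((17−7)/6)² = 2.778
te_B = (6 + 4·11 + 16)/6 = 66/6 = 11; σ²_B = ((16−6)/6)² = 2.778
te_C = (10 + 4·11 + 12)/6 = 66/6 = 11; σ²_C = ((12−10)/6)² = 0.111
te_D = (11 + 4·13 + 15)/6 = 78/6 = 13; σ²_D = ((15−11)/6)² = 0.444
te_E = (8 + 4·12 + 28)/6 = 84/6 = 14; σ²_E = ((28−8)/6)² = 11.111
te_F = (4 + 4·7 + 16)/6 = 48/6 = 8; σ²_F = ((16−4)/6)² = 4.000
te_G = (8 + 4·10 + 12)/6 = 60/6 = 10; σ²_G = ((12−8)/6)² = 0.444
te_H = (9 + 4·14 + 25)/6 = 90/6 = 15; σ²_H = ((25−9)/6)² = 7.111
te_I = (6 + 4·10 + 14)/6 = 60/6 = 10; σ²_I = ((14−6)/6)² = 1.778
te_J = (2 + 4·6 + 10)/6 = 36/6 = 6; σ²_J = ((10−2)/6)² = 1.778

Forward pass:
ES_A = 0; EF_A = 10
ES_B = 0; EF_B = 11
ES_C = max(EF_A=10, EF_B=11) = 11; EF_C = 11+11 = 22
ES_D = 10; EF_D = 10+13 = 23
ES_E = max(EF_A=10, EF_C=22) = 22; EF_E = 22+14 = 36
ES_F = 10; EF_F = 10+8 = 18
ES_G = max(EF_B=11, EF_D=23) = 23; EF_G = 23+10 = 33
ES_H = max(EF_E=36, EF_F=18) = 36; EF_H = 36+15 = 51
ES_I = max(EF_A=10, EF_D=23) = 23; EF_I = 23+10 = 33
ES_J = max(EF_G=33, EF_H=51, EF_I=33) = 51; EF_J = 51+6 = 57
Expected project duration μ = 57 days. Critical path: B → C → E → H → J.

Variance along critical path = 2.778 + 0.111 + 11.111 + 7.111 + 1.778 = 22.889; σ = √22.889 = 4.784 days.
Z = (64 − 57) / 4.784 = 1.463
P(T ≤ 64) = Φ(1.463) ≈ 0.928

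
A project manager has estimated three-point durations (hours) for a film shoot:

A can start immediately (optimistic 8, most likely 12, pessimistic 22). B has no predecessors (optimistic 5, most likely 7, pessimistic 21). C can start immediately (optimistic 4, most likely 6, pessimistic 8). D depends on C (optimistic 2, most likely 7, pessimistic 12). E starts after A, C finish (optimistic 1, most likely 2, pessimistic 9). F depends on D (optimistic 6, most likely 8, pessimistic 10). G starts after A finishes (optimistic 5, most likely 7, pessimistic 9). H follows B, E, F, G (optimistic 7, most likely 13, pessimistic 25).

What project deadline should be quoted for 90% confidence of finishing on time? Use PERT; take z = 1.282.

39.6 hours

te_A = (8 + 4·12 + 22)/6 = 78/6 = 13; σ²_A = ((22−8)/6)² = 5.444
te_B = (5 + 4·7 + 21)/6 = 54/6 = 9; σ²_B = ((21−5)/6)² = 7.111
te_C = (4 + 4·6 + 8)/6 = 36/6 = 6; σ²_C = ((8−4)/6)² = 0.444
te_D = (2 + 4·7 + 12)/6 = 42/6 = 7; σ²_D = ((12−2)/6)² = 2.778
te_E = (1 + 4·2 + 9)/6 = 18/6 = 3; σ²_E = ((9−1)/6)² = 1.778
te_F = (6 + 4·8 + 10)/6 = 48/6 = 8; σ²_F = ((10−6)/6)² = 0.444
te_G = (5 + 4·7 + 9)/6 = 42/6 = 7; σ²_G = ((9−5)/6)² = 0.444
te_H = (7 + 4·13 + 25)/6 = 84/6 = 14; σ²_H = ((25−7)/6)² = 9.000

Forward pass:
ES_A = 0; EF_A = 13
ES_B = 0; EF_B = 9
ES_C = 0; EF_C = 6
ES_D = 6; EF_D = 6+7 = 13
ES_E = max(EF_A=13, EF_C=6) = 13; EF_E = 13+3 = 16
ES_F = 13; EF_F = 13+8 = 21
ES_G = 13; EF_G = 13+7 = 20
ES_H = max(EF_B=9, EF_E=16, EF_F=21, EF_G=20) = 21; EF_H = 21+14 = 35
Expected project duration μ = 35 hours. Critical path: C → D → F → H.

Variance along critical path = 0.444 + 2.778 + 0.444 + 9.000 = 12.667; σ = 3.559 hours.
D = μ + z·σ = 35 + 1.282·3.559 = 39.6 hours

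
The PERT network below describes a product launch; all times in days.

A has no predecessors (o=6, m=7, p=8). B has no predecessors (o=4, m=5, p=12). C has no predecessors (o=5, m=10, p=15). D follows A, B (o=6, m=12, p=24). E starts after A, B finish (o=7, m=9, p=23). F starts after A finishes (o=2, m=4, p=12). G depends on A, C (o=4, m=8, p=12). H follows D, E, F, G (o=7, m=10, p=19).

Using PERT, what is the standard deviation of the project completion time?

3.62 days

te_A = (6 + 4·7 + 8)/6 = 42/6 = 7; σ²_A = ((8−6)/6)² = 0.111
te_B = (4 + 4·5 + 12)/6 = 36/6 = 6; σ²_B = ((12−4)/6)² = 1.778
te_C = (5 + 4·10 + 15)/6 = 60/6 = 10; σ²_C = ((15−5)/6)² = 2.778
te_D = (6 + 4·12 + 24)/6 = 78/6 = 13; σ²_D = ((24−6)/6)² = 9.000
te_E = (7 + 4·9 + 23)/6 = 66/6 = 11; σ²_E = ((23−7)/6)² = 7.111
te_F = (2 + 4·4 + 12)/6 = 30/6 = 5; σ²_F = ((12−2)/6)² = 2.778
te_G = (4 + 4·8 + 12)/6 = 48/6 = 8; σ²_G = ((12−4)/6)² = 1.778
te_H = (7 + 4·10 + 19)/6 = 66/6 = 11; σ²_H = ((19−7)/6)² = 4.000

Forward pass:
ES_A = 0; EF_A = 7
ES_B = 0; EF_B = 6
ES_C = 0; EF_C = 10
ES_D = max(EF_A=7, EF_B=6) = 7; EF_D = 7+13 = 20
ES_E = max(EF_A=7, EF_B=6) = 7; EF_E = 7+11 = 18
ES_F = 7; EF_F = 7+5 = 12
ES_G = max(EF_A=7, EF_C=10) = 10; EF_G = 10+8 = 18
ES_H = max(EF_D=20, EF_E=18, EF_F=12, EF_G=18) = 20; EF_H = 20+11 = 31
Expected project duration μ = 31 days. Critical path: A → D → H.

Variance along critical path = 0.111 + 9.000 + 4.000 = 13.111
σ = √13.111 = 3.621 days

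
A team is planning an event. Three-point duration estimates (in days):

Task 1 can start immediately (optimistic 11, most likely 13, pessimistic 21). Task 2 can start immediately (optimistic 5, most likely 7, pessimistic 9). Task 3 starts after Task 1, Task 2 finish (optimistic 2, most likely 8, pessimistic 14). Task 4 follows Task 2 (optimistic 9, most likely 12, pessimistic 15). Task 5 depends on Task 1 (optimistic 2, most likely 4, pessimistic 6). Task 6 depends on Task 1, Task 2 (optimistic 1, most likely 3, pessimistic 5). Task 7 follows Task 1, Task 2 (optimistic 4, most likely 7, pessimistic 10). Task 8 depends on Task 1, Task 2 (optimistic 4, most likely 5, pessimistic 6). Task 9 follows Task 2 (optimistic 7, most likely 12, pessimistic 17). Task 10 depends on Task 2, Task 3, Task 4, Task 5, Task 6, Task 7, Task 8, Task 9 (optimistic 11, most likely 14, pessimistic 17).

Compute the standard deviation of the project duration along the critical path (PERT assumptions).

2.79 days

te_Task 1 = (11 + 4·13 + 21)/6 = 84/6 = 14; σ²_Task 1 = ((21−11)/6)² = 2.778
te_Task 2 = (5 + 4·7 + 9)/6 = 42/6 = 7; σ²_Task 2 = ((9−5)/6)² = 0.444
te_Task 3 = (2 + 4·8 + 14)/6 = 48/6 = 8; σ²_Task 3 = ((14−2)/6)² = 4.000
te_Task 4 = (9 + 4·12 + 15)/6 = 72/6 = 12; σ²_Task 4 = ((15−9)/6)² = 1.000
te_Task 5 = (2 + 4·4 + 6)/6 = 24/6 = 4; σ²_Task 5 = ((6−2)/6)² = 0.444
te_Task 6 = (1 + 4·3 + 5)/6 = 18/6 = 3; σ²_Task 6 = ((5−1)/6)² = 0.444
te_Task 7 = (4 + 4·7 + 10)/6 = 42/6 = 7; σ²_Task 7 = ((10−4)/6)² = 1.000
te_Task 8 = (4 + 4·5 + 6)/6 = 30/6 = 5; σ²_Task 8 = ((6−4)/6)² = 0.111
te_Task 9 = (7 + 4·12 + 17)/6 = 72/6 = 12; σ²_Task 9 = ((17−7)/6)² = 2.778
te_Task 10 = (11 + 4·14 + 17)/6 = 84/6 = 14; σ²_Task 10 = ((17−11)/6)² = 1.000

Forward pass:
ES_Task 1 = 0; EF_Task 1 = 14
ES_Task 2 = 0; EF_Task 2 = 7
ES_Task 3 = max(EF_Task 1=14, EF_Task 2=7) = 14; EF_Task 3 = 14+8 = 22
ES_Task 4 = 7; EF_Task 4 = 7+12 = 19
ES_Task 5 = 14; EF_Task 5 = 14+4 = 18
ES_Task 6 = max(EF_Task 1=14, EF_Task 2=7) = 14; EF_Task 6 = 14+3 = 17
ES_Task 7 = max(EF_Task 1=14, EF_Task 2=7) = 14; EF_Task 7 = 14+7 = 21
ES_Task 8 = max(EF_Task 1=14, EF_Task 2=7) = 14; EF_Task 8 = 14+5 = 19
ES_Task 9 = 7; EF_Task 9 = 7+12 = 19
ES_Task 10 = max(EF_Task 2=7, EF_Task 3=22, EF_Task 4=19, EF_Task 5=18, EF_Task 6=17, EF_Task 7=21, EF_Task 8=19, EF_Task 9=19) = 22; EF_Task 10 = 22+14 = 36
Expected project duration μ = 36 days. Critical path: Task 1 → Task 3 → Task 10.

Variance along critical path = 2.778 + 4.000 + 1.000 = 7.778
σ = √7.778 = 2.789 days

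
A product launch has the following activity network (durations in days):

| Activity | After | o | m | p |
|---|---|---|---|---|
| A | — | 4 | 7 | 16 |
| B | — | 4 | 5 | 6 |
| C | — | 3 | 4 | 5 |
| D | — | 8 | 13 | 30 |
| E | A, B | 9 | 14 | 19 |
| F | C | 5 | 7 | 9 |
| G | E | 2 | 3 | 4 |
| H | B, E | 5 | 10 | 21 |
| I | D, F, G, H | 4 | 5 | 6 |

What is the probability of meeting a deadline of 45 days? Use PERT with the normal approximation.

te_A = (4 + 4·7 + 16)/6 = 48/6 = 8; σ²_A = ((16−4)/6)² = 4.000
te_B = (4 + 4·5 + 6)/6 = 30/6 = 5; σ²_B = ((6−4)/6)² = 0.111
te_C = (3 + 4·4 + 5)/6 = 24/6 = 4; σ²_C = ((5−3)/6)² = 0.111
te_D = (8 + 4·13 + 30)/6 = 90/6 = 15; σ²_D = ((30−8)/6)² = 13.444
te_E = (9 + 4·14 + 19)/6 = 84/6 = 14; σ²_E = ((19−9)/6)² = 2.778
te_F = (5 + 4·7 + 9)/6 = 42/6 = 7; σ²_F = ((9−5)/6)² = 0.444
te_G = (2 + 4·3 + 4)/6 = 18/6 = 3; σ²_G = ((4−2)/6)² = 0.111
te_H = (5 + 4·10 + 21)/6 = 66/6 = 11; σ²_H = ((21−5)/6)² = 7.111
te_I = (4 + 4·5 + 6)/6 = 30/6 = 5; σ²_I = ((6−4)/6)² = 0.111

Forward pass:
ES_A = 0; EF_A = 8
ES_B = 0; EF_B = 5
ES_C = 0; EF_C = 4
ES_D = 0; EF_D = 15
ES_E = max(EF_A=8, EF_B=5) = 8; EF_E = 8+14 = 22
ES_F = 4; EF_F = 4+7 = 11
ES_G = 22; EF_G = 22+3 = 25
ES_H = max(EF_B=5, EF_E=22) = 22; EF_H = 22+11 = 33
ES_I = max(EF_D=15, EF_F=11, EF_G=25, EF_H=33) = 33; EF_I = 33+5 = 38
Expected project duration μ = 38 days. Critical path: A → E → H → I.

Variance along critical path = 4.000 + 2.778 + 7.111 + 0.111 = 14.000; σ = √14.000 = 3.742 days.
Z = (45 − 38) / 3.742 = 1.871
P(T ≤ 45) = Φ(1.871) ≈ 0.969

0.969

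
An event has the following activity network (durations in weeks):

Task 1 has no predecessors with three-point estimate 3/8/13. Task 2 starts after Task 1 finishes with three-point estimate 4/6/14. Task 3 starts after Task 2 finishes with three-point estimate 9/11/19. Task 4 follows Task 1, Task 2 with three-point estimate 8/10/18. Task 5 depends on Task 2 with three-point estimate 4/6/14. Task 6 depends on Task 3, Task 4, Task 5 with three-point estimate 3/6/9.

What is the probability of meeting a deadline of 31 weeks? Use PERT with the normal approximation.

0.256

te_Task 1 = (3 + 4·8 + 13)/6 = 48/6 = 8; σ²_Task 1 = ((13−3)/6)² = 2.778
te_Task 2 = (4 + 4·6 + 14)/6 = 42/6 = 7; σ²_Task 2 = ((14−4)/6)² = 2.778
te_Task 3 = (9 + 4·11 + 19)/6 = 72/6 = 12; σ²_Task 3 = ((19−9)/6)² = 2.778
te_Task 4 = (8 + 4·10 + 18)/6 = 66/6 = 11; σ²_Task 4 = ((18−8)/6)² = 2.778
te_Task 5 = (4 + 4·6 + 14)/6 = 42/6 = 7; σ²_Task 5 = ((14−4)/6)² = 2.778
te_Task 6 = (3 + 4·6 + 9)/6 = 36/6 = 6; σ²_Task 6 = ((9−3)/6)² = 1.000

Forward pass:
ES_Task 1 = 0; EF_Task 1 = 8
ES_Task 2 = 8; EF_Task 2 = 8+7 = 15
ES_Task 3 = 15; EF_Task 3 = 15+12 = 27
ES_Task 4 = max(EF_Task 1=8, EF_Task 2=15) = 15; EF_Task 4 = 15+11 = 26
ES_Task 5 = 15; EF_Task 5 = 15+7 = 22
ES_Task 6 = max(EF_Task 3=27, EF_Task 4=26, EF_Task 5=22) = 27; EF_Task 6 = 27+6 = 33
Expected project duration μ = 33 weeks. Critical path: Task 1 → Task 2 → Task 3 → Task 6.

Variance along critical path = 2.778 + 2.778 + 2.778 + 1.000 = 9.333; σ = √9.333 = 3.055 weeks.
Z = (31 − 33) / 3.055 = -0.655
P(T ≤ 31) = Φ(-0.655) ≈ 0.256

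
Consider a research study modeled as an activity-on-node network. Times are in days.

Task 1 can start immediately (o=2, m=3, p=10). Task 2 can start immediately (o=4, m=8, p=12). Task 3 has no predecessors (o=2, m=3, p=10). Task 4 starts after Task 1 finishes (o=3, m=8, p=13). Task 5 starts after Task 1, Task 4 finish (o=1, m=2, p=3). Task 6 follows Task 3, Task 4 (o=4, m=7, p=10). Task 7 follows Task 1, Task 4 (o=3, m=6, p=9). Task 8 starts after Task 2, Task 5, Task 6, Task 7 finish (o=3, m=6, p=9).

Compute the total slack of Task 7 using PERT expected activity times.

te_Task 1 = (2 + 4·3 + 10)/6 = 24/6 = 4
te_Task 2 = (4 + 4·8 + 12)/6 = 48/6 = 8
te_Task 3 = (2 + 4·3 + 10)/6 = 24/6 = 4
te_Task 4 = (3 + 4·8 + 13)/6 = 48/6 = 8
te_Task 5 = (1 + 4·2 + 3)/6 = 12/6 = 2
te_Task 6 = (4 + 4·7 + 10)/6 = 42/6 = 7
te_Task 7 = (3 + 4·6 + 9)/6 = 36/6 = 6
te_Task 8 = (3 + 4·6 + 9)/6 = 36/6 = 6

Forward pass:
ES_Task 1 = 0; EF_Task 1 = 4
ES_Task 2 = 0; EF_Task 2 = 8
ES_Task 3 = 0; EF_Task 3 = 4
ES_Task 4 = 4; EF_Task 4 = 4+8 = 12
ES_Task 5 = max(EF_Task 1=4, EF_Task 4=12) = 12; EF_Task 5 = 12+2 = 14
ES_Task 6 = max(EF_Task 3=4, EF_Task 4=12) = 12; EF_Task 6 = 12+7 = 19
ES_Task 7 = max(EF_Task 1=4, EF_Task 4=12) = 12; EF_Task 7 = 12+6 = 18
ES_Task 8 = max(EF_Task 2=8, EF_Task 5=14, EF_Task 6=19, EF_Task 7=18) = 19; EF_Task 8 = 19+6 = 25
Expected project duration μ = 25 days. Critical path: Task 1 → Task 4 → Task 6 → Task 8.

Backward pass:
LF_Task 8 = 25; LS_Task 8 = 25−6 = 19
LF_Task 7 = LS_Task 8 = 19; LS_Task 7 = 19−6 = 13
LF_Task 6 = LS_Task 8 = 19; LS_Task 6 = 19−7 = 12
LF_Task 5 = LS_Task 8 = 19; LS_Task 5 = 19−2 = 17
LF_Task 4 = min(LS_Task 5=17, LS_Task 6=12, LS_Task 7=13) = 12; LS_Task 4 = 12−8 = 4
LF_Task 3 = LS_Task 6 = 12; LS_Task 3 = 12−4 = 8
LF_Task 2 = LS_Task 8 = 19; LS_Task 2 = 19−8 = 11
LF_Task 1 = min(LS_Task 4=4, LS_Task 5=17, LS_Task 7=13) = 4; LS_Task 1 = 4−4 = 0
Slack_Task 7 = LS_Task 7 − ES_Task 7 = 13 − 12 = 1

1 days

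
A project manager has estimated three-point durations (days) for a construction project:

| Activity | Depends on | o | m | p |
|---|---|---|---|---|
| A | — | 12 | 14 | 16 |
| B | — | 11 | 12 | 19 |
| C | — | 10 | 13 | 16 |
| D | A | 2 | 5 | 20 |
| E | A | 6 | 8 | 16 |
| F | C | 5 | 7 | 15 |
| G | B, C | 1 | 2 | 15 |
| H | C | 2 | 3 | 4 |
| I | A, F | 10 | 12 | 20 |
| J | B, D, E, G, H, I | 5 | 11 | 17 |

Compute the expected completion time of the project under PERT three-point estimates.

45 days

te_A = (12 + 4·14 + 16)/6 = 84/6 = 14
te_B = (11 + 4·12 + 19)/6 = 78/6 = 13
te_C = (10 + 4·13 + 16)/6 = 78/6 = 13
te_D = (2 + 4·5 + 20)/6 = 42/6 = 7
te_E = (6 + 4·8 + 16)/6 = 54/6 = 9
te_F = (5 + 4·7 + 15)/6 = 48/6 = 8
te_G = (1 + 4·2 + 15)/6 = 24/6 = 4
te_H = (2 + 4·3 + 4)/6 = 18/6 = 3
te_I = (10 + 4·12 + 20)/6 = 78/6 = 13
te_J = (5 + 4·11 + 17)/6 = 66/6 = 11

Forward pass:
ES_A = 0; EF_A = 14
ES_B = 0; EF_B = 13
ES_C = 0; EF_C = 13
ES_D = 14; EF_D = 14+7 = 21
ES_E = 14; EF_E = 14+9 = 23
ES_F = 13; EF_F = 13+8 = 21
ES_G = max(EF_B=13, EF_C=13) = 13; EF_G = 13+4 = 17
ES_H = 13; EF_H = 13+3 = 16
ES_I = max(EF_A=14, EF_F=21) = 21; EF_I = 21+13 = 34
ES_J = max(EF_B=13, EF_D=21, EF_E=23, EF_G=17, EF_H=16, EF_I=34) = 34; EF_J = 34+11 = 45
Expected project duration μ = 45 days. Critical path: C → F → I → J.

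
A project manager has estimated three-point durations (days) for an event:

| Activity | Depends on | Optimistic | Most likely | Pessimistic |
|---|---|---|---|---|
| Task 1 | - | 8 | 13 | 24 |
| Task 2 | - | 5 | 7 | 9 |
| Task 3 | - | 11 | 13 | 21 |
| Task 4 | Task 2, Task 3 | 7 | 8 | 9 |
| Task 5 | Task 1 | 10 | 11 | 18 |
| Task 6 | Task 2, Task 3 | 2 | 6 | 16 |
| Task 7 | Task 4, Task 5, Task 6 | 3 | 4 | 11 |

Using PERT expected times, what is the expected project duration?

31 days

te_Task 1 = (8 + 4·13 + 24)/6 = 84/6 = 14
te_Task 2 = (5 + 4·7 + 9)/6 = 42/6 = 7
te_Task 3 = (11 + 4·13 + 21)/6 = 84/6 = 14
te_Task 4 = (7 + 4·8 + 9)/6 = 48/6 = 8
te_Task 5 = (10 + 4·11 + 18)/6 = 72/6 = 12
te_Task 6 = (2 + 4·6 + 16)/6 = 42/6 = 7
te_Task 7 = (3 + 4·4 + 11)/6 = 30/6 = 5

Forward pass:
ES_Task 1 = 0; EF_Task 1 = 14
ES_Task 2 = 0; EF_Task 2 = 7
ES_Task 3 = 0; EF_Task 3 = 14
ES_Task 4 = max(EF_Task 2=7, EF_Task 3=14) = 14; EF_Task 4 = 14+8 = 22
ES_Task 5 = 14; EF_Task 5 = 14+12 = 26
ES_Task 6 = max(EF_Task 2=7, EF_Task 3=14) = 14; EF_Task 6 = 14+7 = 21
ES_Task 7 = max(EF_Task 4=22, EF_Task 5=26, EF_Task 6=21) = 26; EF_Task 7 = 26+5 = 31
Expected project duration μ = 31 days. Critical path: Task 1 → Task 5 → Task 7.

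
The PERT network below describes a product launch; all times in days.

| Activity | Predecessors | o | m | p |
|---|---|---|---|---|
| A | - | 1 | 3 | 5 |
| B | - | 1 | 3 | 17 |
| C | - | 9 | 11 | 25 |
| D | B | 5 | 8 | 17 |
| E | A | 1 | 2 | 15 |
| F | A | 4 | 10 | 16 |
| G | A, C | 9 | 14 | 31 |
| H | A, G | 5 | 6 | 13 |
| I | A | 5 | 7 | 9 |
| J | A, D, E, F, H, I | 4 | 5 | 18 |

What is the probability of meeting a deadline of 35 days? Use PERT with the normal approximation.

te_A = (1 + 4·3 + 5)/6 = 18/6 = 3; σ²_A = ((5−1)/6)² = 0.444
te_B = (1 + 4·3 + 17)/6 = 30/6 = 5; σ²_B = ((17−1)/6)² = 7.111
te_C = (9 + 4·11 + 25)/6 = 78/6 = 13; σ²_C = ((25−9)/6)² = 7.111
te_D = (5 + 4·8 + 17)/6 = 54/6 = 9; σ²_D = ((17−5)/6)² = 4.000
te_E = (1 + 4·2 + 15)/6 = 24/6 = 4; σ²_E = ((15−1)/6)² = 5.444
te_F = (4 + 4·10 + 16)/6 = 60/6 = 10; σ²_F = ((16−4)/6)² = 4.000
te_G = (9 + 4·14 + 31)/6 = 96/6 = 16; σ²_G = ((31−9)/6)² = 13.444
te_H = (5 + 4·6 + 13)/6 = 42/6 = 7; σ²_H = ((13−5)/6)² = 1.778
te_I = (5 + 4·7 + 9)/6 = 42/6 = 7; σ²_I = ((9−5)/6)² = 0.444
te_J = (4 + 4·5 + 18)/6 = 42/6 = 7; σ²_J = ((18−4)/6)² = 5.444

Forward pass:
ES_A = 0; EF_A = 3
ES_B = 0; EF_B = 5
ES_C = 0; EF_C = 13
ES_D = 5; EF_D = 5+9 = 14
ES_E = 3; EF_E = 3+4 = 7
ES_F = 3; EF_F = 3+10 = 13
ES_G = max(EF_A=3, EF_C=13) = 13; EF_G = 13+16 = 29
ES_H = max(EF_A=3, EF_G=29) = 29; EF_H = 29+7 = 36
ES_I = 3; EF_I = 3+7 = 10
ES_J = max(EF_A=3, EF_D=14, EF_E=7, EF_F=13, EF_H=36, EF_I=10) = 36; EF_J = 36+7 = 43
Expected project duration μ = 43 days. Critical path: C → G → H → J.

Variance along critical path = 7.111 + 13.444 + 1.778 + 5.444 = 27.778; σ = √27.778 = 5.270 days.
Z = (35 − 43) / 5.270 = -1.518
P(T ≤ 35) = Φ(-1.518) ≈ 0.065

0.065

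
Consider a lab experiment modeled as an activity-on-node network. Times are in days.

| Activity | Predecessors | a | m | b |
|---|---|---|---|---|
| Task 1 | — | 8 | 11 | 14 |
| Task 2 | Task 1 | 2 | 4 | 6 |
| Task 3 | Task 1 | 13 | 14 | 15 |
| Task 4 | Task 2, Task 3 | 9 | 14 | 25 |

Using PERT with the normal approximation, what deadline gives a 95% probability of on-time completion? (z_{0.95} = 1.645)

te_Task 1 = (8 + 4·11 + 14)/6 = 66/6 = 11; σ²_Task 1 = ((14−8)/6)² = 1.000
te_Task 2 = (2 + 4·4 + 6)/6 = 24/6 = 4; σ²_Task 2 = ((6−2)/6)² = 0.444
te_Task 3 = (13 + 4·14 + 15)/6 = 84/6 = 14; σ²_Task 3 = ((15−13)/6)² = 0.111
te_Task 4 = (9 + 4·14 + 25)/6 = 90/6 = 15; σ²_Task 4 = ((25−9)/6)² = 7.111

Forward pass:
ES_Task 1 = 0; EF_Task 1 = 11
ES_Task 2 = 11; EF_Task 2 = 11+4 = 15
ES_Task 3 = 11; EF_Task 3 = 11+14 = 25
ES_Task 4 = max(EF_Task 2=15, EF_Task 3=25) = 25; EF_Task 4 = 25+15 = 40
Expected project duration μ = 40 days. Critical path: Task 1 → Task 3 → Task 4.

Variance along critical path = 1.000 + 0.111 + 7.111 = 8.222; σ = 2.867 days.
D = μ + z·σ = 40 + 1.645·2.867 = 44.7 days

44.7 days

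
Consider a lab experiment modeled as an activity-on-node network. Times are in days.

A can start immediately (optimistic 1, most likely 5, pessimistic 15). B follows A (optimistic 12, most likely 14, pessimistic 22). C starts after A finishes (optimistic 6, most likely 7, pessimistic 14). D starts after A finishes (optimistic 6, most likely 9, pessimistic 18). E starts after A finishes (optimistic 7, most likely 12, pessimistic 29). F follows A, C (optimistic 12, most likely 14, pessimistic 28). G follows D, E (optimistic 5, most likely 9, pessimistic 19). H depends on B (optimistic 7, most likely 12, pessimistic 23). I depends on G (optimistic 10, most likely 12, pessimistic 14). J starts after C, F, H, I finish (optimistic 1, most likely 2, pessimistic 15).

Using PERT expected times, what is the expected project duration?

46 days

te_A = (1 + 4·5 + 15)/6 = 36/6 = 6
te_B = (12 + 4·14 + 22)/6 = 90/6 = 15
te_C = (6 + 4·7 + 14)/6 = 48/6 = 8
te_D = (6 + 4·9 + 18)/6 = 60/6 = 10
te_E = (7 + 4·12 + 29)/6 = 84/6 = 14
te_F = (12 + 4·14 + 28)/6 = 96/6 = 16
te_G = (5 + 4·9 + 19)/6 = 60/6 = 10
te_H = (7 + 4·12 + 23)/6 = 78/6 = 13
te_I = (10 + 4·12 + 14)/6 = 72/6 = 12
te_J = (1 + 4·2 + 15)/6 = 24/6 = 4

Forward pass:
ES_A = 0; EF_A = 6
ES_B = 6; EF_B = 6+15 = 21
ES_C = 6; EF_C = 6+8 = 14
ES_D = 6; EF_D = 6+10 = 16
ES_E = 6; EF_E = 6+14 = 20
ES_F = max(EF_A=6, EF_C=14) = 14; EF_F = 14+16 = 30
ES_G = max(EF_D=16, EF_E=20) = 20; EF_G = 20+10 = 30
ES_H = 21; EF_H = 21+13 = 34
ES_I = 30; EF_I = 30+12 = 42
ES_J = max(EF_C=14, EF_F=30, EF_H=34, EF_I=42) = 42; EF_J = 42+4 = 46
Expected project duration μ = 46 days. Critical path: A → E → G → I → J.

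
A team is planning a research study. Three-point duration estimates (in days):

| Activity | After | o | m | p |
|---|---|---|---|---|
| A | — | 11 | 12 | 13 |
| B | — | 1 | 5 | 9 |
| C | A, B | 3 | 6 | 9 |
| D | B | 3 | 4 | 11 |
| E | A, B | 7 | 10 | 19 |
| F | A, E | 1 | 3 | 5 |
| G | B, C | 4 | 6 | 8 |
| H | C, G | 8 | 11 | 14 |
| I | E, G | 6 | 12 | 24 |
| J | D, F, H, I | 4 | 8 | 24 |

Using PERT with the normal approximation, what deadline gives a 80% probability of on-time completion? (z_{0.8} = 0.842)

50.9 days

te_A = (11 + 4·12 + 13)/6 = 72/6 = 12; σ²_A = ((13−11)/6)² = 0.111
te_B = (1 + 4·5 + 9)/6 = 30/6 = 5; σ²_B = ((9−1)/6)² = 1.778
te_C = (3 + 4·6 + 9)/6 = 36/6 = 6; σ²_C = ((9−3)/6)² = 1.000
te_D = (3 + 4·4 + 11)/6 = 30/6 = 5; σ²_D = ((11−3)/6)² = 1.778
te_E = (7 + 4·10 + 19)/6 = 66/6 = 11; σ²_E = ((19−7)/6)² = 4.000
te_F = (1 + 4·3 + 5)/6 = 18/6 = 3; σ²_F = ((5−1)/6)² = 0.444
te_G = (4 + 4·6 + 8)/6 = 36/6 = 6; σ²_G = ((8−4)/6)² = 0.444
te_H = (8 + 4·11 + 14)/6 = 66/6 = 11; σ²_H = ((14−8)/6)² = 1.000
te_I = (6 + 4·12 + 24)/6 = 78/6 = 13; σ²_I = ((24−6)/6)² = 9.000
te_J = (4 + 4·8 + 24)/6 = 60/6 = 10; σ²_J = ((24−4)/6)² = 11.111

Forward pass:
ES_A = 0; EF_A = 12
ES_B = 0; EF_B = 5
ES_C = max(EF_A=12, EF_B=5) = 12; EF_C = 12+6 = 18
ES_D = 5; EF_D = 5+5 = 10
ES_E = max(EF_A=12, EF_B=5) = 12; EF_E = 12+11 = 23
ES_F = max(EF_A=12, EF_E=23) = 23; EF_F = 23+3 = 26
ES_G = max(EF_B=5, EF_C=18) = 18; EF_G = 18+6 = 24
ES_H = max(EF_C=18, EF_G=24) = 24; EF_H = 24+11 = 35
ES_I = max(EF_E=23, EF_G=24) = 24; EF_I = 24+13 = 37
ES_J = max(EF_D=10, EF_F=26, EF_H=35, EF_I=37) = 37; EF_J = 37+10 = 47
Expected project duration μ = 47 days. Critical path: A → C → G → I → J.

Variance along critical path = 0.111 + 1.000 + 0.444 + 9.000 + 11.111 = 21.667; σ = 4.655 days.
D = μ + z·σ = 47 + 0.842·4.655 = 50.9 days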